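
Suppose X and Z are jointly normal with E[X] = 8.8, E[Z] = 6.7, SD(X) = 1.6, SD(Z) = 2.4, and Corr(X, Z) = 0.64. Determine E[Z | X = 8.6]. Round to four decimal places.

The regression of Z on X has slope ρ·σ_Z/σ_X and passes through (μ_X, μ_Z).
E[Z | X=8.6] = 6.7 + (0.64)·(2.4/1.6)·(8.6 − (8.8)) = 6.7 + (0.96)·(-0.2) = 6.5080.

6.5080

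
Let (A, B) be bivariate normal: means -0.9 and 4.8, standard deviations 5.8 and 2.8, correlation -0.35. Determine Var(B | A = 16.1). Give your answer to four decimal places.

6.8796

The conditional variance in a bivariate normal is σ_B²(1 − ρ²), independent of x.
Var(B | A=16.1) = (2.8)²·(1 − (-0.35)²) = 7.84·0.8775 = 6.8796.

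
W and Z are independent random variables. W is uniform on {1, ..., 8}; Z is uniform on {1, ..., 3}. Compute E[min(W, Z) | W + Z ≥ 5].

37/18

P(W + Z ≥ 5) = 3/4.
Summing min(W,Z)·P(x,y) over outcomes with W + Z ≥ 5 gives 37/24.
E[min(W, Z) | W + Z ≥ 5] = (37/24) / (3/4) = 37/18.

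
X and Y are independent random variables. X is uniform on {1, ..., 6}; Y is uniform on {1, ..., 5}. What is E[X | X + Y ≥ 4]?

101/27

P(X + Y ≥ 4) = 9/10.
Summing X·P(x,y) over outcomes with X + Y ≥ 4 gives 101/30.
E[X | X + Y ≥ 4] = (101/30) / (9/10) = 101/27.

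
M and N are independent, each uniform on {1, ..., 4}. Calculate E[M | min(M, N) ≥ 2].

3

Outcomes with min(M, N) ≥ 2: (2,2), (2,3), (2,4), (3,2), (3,3), (3,4), (4,2), (4,3), (4,4), each with probability 1/16.
E[M | min(M, N) ≥ 2] = (2 + 2 + 2 + 3 + 3 + 3 + 4 + 4 + 4) / 9 = 3.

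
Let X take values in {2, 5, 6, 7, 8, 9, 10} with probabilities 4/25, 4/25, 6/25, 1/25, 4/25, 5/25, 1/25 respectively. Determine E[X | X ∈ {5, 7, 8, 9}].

52/7

P(X ∈ {5, 7, 8, 9}) = 14/25.
Σ over the event: 5·4/25 + 7·1/25 + 8·4/25 + 9·1/5 = 104/25.
E[X | X ∈ {5, 7, 8, 9}] = (104/25) / (14/25) = 52/7.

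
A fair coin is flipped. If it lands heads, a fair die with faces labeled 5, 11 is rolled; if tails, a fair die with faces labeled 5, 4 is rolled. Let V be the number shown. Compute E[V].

E[V | heads] = (5+11)/2 = 8.
E[V | tails] = (5+4)/2 = 9/2.
By the law of total expectation,
E[V] = (1/2)·(8) + (1/2)·(9/2) = 25/4.

25/4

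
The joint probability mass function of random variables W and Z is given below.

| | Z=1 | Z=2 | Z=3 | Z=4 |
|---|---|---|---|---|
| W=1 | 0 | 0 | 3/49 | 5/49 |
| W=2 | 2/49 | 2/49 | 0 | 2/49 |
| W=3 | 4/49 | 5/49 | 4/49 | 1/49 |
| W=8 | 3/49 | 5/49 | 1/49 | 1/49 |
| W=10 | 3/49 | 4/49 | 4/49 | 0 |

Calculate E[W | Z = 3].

P(Z = 3) = 12/49.
Σ W·P over the event = 1·(3/49) + 3·(4/49) + 8·(1/49) + 10·(4/49) = 9/7.
E[W | Z = 3] = (9/7) / (12/49) = 21/4.

21/4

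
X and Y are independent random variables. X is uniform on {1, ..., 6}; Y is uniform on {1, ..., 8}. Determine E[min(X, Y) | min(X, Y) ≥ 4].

P(min(X, Y) ≥ 4) = 5/16.
Summing min(X,Y)·P(x,y) over outcomes with min(X, Y) ≥ 4 gives 71/48.
E[min(X, Y) | min(X, Y) ≥ 4] = (71/48) / (5/16) = 71/15.

71/15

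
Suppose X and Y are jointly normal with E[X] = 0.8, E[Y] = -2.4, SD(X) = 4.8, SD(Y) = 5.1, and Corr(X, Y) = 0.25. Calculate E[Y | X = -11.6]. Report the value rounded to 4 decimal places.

The regression of Y on X has slope ρ·σ_Y/σ_X and passes through (μ_X, μ_Y).
E[Y | X=-11.6] = -2.4 + (0.25)·(5.1/4.8)·(-11.6 − (0.8)) = -2.4 + (0.265625)·(-12.4) = -5.6938.

-5.6938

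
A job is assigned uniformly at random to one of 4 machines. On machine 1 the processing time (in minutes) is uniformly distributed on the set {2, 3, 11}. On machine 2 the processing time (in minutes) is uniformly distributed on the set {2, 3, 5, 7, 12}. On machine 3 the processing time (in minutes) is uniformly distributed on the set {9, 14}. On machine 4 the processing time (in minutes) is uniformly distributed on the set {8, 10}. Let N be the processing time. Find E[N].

949/120

E[N | machine 1] = (2+3+11)/3 = 16/3.
E[N | machine 2] = (2+3+5+7+12)/5 = 29/5.
E[N | machine 3] = (9+14)/2 = 23/2.
E[N | machine 4] = (8+10)/2 = 9.
By the law of total expectation,
E[N] = (1/4)·(16/3) + (1/4)·(29/5) + (1/4)·(23/2) + (1/4)·(9) = 949/120.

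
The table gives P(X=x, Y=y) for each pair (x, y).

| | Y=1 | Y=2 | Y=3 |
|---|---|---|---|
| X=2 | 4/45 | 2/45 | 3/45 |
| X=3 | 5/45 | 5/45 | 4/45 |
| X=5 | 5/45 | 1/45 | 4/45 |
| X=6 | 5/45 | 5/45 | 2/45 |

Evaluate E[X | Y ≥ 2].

4

P(Y ≥ 2) = 26/45.
Σ X·P over the event = 2·(2/45) + 2·(3/45) + 3·(5/45) + 3·(4/45) + 5·(1/45) + 5·(4/45) + 6·(5/45) + 6·(2/45) = 104/45.
E[X | Y ≥ 2] = (104/45) / (26/45) = 4.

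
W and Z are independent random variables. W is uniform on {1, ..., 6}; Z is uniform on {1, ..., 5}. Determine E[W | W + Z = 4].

2

Outcomes with W + Z = 4: (1,3), (2,2), (3,1), each with probability 1/30.
E[W | W + Z = 4] = (1 + 2 + 3) / 3 = 2.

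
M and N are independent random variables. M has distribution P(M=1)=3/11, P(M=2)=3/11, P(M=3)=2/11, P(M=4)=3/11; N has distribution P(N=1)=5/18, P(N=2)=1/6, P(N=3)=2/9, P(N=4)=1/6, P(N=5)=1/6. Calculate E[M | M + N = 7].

P(M + N = 7) = 3/22.
Summing M·P(x,y) over outcomes with M + N = 7 gives 14/33.
E[M | M + N = 7] = (14/33) / (3/22) = 28/9.

28/9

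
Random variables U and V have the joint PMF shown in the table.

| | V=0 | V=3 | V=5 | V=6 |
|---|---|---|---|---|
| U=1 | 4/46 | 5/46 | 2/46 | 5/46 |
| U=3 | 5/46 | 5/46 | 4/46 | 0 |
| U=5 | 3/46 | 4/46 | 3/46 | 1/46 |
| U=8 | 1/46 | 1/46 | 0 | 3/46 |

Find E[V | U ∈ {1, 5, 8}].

109/32

P(U ∈ {1, 5, 8}) = 16/23.
Summing V·P(U=x,V=y) over the conditioning event gives 109/46.
E[V | U ∈ {1, 5, 8}] = (109/46) / (16/23) = 109/32.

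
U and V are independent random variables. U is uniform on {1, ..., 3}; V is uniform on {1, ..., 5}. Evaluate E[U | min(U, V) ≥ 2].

5/2

Outcomes with min(U, V) ≥ 2: (2,2), (2,3), (2,4), (2,5), (3,2), (3,3), (3,4), (3,5), each with probability 1/15.
E[U | min(U, V) ≥ 2] = (2 + 2 + 2 + 2 + 3 + 3 + 3 + 3) / 8 = 5/2.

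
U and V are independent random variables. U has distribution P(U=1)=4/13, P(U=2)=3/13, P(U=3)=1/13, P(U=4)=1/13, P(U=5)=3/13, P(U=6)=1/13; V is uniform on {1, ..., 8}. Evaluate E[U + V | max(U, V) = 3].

23/5

P(max(U, V) = 3) = 5/52.
Summing (U+V)·P(x,y) over outcomes with max(U, V) = 3 gives 23/52.
E[U + V | max(U, V) = 3] = (23/52) / (5/52) = 23/5.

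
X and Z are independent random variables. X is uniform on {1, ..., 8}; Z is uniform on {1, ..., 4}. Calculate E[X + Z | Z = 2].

13/2

Outcomes with Z = 2: (1,2), (2,2), (3,2), (4,2), (5,2), (6,2), (7,2), (8,2), each with probability 1/32.
E[X + Z | Z = 2] = (3 + 4 + 5 + 6 + 7 + 8 + 9 + 10) / 8 = 13/2.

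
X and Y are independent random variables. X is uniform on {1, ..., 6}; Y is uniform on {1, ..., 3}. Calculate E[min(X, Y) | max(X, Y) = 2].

4/3

P(max(X, Y) = 2) = 1/6.
Summing min(X,Y)·P(x,y) over outcomes with max(X, Y) = 2 gives 2/9.
E[min(X, Y) | max(X, Y) = 2] = (2/9) / (1/6) = 4/3.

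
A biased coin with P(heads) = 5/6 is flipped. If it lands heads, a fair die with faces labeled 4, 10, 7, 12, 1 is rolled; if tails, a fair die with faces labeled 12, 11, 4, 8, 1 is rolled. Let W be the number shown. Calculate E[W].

103/15

E[W | heads] = (4+10+7+12+1)/5 = 34/5.
E[W | tails] = (12+11+4+8+1)/5 = 36/5.
By the law of total expectation,
E[W] = (5/6)·(34/5) + (1/6)·(36/5) = 103/15.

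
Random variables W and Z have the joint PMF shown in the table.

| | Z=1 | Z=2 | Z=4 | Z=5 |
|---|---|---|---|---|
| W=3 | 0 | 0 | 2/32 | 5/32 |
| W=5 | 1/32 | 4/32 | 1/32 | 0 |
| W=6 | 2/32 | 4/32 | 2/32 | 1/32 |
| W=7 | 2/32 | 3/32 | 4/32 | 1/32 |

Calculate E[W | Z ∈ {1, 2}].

6

P(Z ∈ {1, 2}) = 1/2.
Σ W·P over the event = 5·(1/32) + 5·(4/32) + 6·(2/32) + 6·(4/32) + 7·(2/32) + 7·(3/32) = 3.
E[W | Z ∈ {1, 2}] = (3) / (1/2) = 6.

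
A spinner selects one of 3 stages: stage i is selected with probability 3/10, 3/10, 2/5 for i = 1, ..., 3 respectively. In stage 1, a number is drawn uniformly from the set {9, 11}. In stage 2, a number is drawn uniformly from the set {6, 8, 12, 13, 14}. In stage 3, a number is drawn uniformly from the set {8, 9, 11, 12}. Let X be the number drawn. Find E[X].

509/50

E[X | stage 1] = (9+11)/2 = 10.
E[X | stage 2] = (6+8+12+13+14)/5 = 53/5.
E[X | stage 3] = (8+9+11+12)/4 = 10.
E[X] = (3/10)·(10) + (3/10)·(53/5) + (2/5)·(10) = 509/50.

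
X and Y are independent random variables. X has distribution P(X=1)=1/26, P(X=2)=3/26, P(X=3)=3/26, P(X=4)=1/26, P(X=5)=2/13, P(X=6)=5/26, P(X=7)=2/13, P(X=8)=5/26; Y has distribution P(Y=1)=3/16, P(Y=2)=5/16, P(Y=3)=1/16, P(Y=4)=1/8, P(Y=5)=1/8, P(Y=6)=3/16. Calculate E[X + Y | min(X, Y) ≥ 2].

3006/325

P(min(X, Y) ≥ 2) = 25/32.
Summing (X+Y)·P(x,y) over outcomes with min(X, Y) ≥ 2 gives 1503/208.
E[X + Y | min(X, Y) ≥ 2] = (1503/208) / (25/32) = 3006/325.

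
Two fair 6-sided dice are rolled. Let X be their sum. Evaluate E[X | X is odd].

7

P(X is odd) = 1/2.
Σ over the event: 3·1/18 + 5·1/9 + 7·1/6 + 9·1/9 + 11·1/18 = 7/2.
E[X | X is odd] = (7/2) / (1/2) = 7.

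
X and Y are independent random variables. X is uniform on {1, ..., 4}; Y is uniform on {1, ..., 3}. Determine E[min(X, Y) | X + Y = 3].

1

Outcomes with X + Y = 3: (1,2), (2,1), each with probability 1/12.
E[min(X, Y) | X + Y = 3] = (1 + 1) / 2 = 1.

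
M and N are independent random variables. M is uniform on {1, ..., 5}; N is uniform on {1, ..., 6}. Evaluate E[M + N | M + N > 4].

175/24

P(M + N > 4) = 4/5.
Summing (M+N)·P(x,y) over outcomes with M + N > 4 gives 35/6.
E[M + N | M + N > 4] = (35/6) / (4/5) = 175/24.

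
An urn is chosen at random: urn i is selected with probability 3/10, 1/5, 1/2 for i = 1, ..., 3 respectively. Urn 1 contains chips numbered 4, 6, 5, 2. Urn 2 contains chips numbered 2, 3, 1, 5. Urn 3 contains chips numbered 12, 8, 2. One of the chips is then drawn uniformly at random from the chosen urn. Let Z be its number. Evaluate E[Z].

659/120

E[Z | urn 1] = (4+6+5+2)/4 = 17/4.
E[Z | urn 2] = (2+3+1+5)/4 = 11/4.
E[Z | urn 3] = (12+8+2)/3 = 22/3.
By the law of total expectation,
E[Z] = (3/10)·(17/4) + (1/5)·(11/4) + (1/2)·(22/3) = 659/120.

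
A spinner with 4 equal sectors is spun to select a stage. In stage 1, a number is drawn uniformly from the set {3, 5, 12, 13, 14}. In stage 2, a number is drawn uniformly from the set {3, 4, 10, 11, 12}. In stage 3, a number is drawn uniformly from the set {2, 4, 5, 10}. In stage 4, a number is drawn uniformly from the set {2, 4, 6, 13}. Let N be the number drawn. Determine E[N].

E[N | stage 1] = (3+5+12+13+14)/5 = 47/5.
E[N | stage 2] = (3+4+10+11+12)/5 = 8.
E[N | stage 3] = (2+4+5+10)/4 = 21/4.
E[N | stage 4] = (2+4+6+13)/4 = 25/4.
E[N] = (1/4)·(47/5) + (1/4)·(8) + (1/4)·(21/4) + (1/4)·(25/4) = 289/40.

289/40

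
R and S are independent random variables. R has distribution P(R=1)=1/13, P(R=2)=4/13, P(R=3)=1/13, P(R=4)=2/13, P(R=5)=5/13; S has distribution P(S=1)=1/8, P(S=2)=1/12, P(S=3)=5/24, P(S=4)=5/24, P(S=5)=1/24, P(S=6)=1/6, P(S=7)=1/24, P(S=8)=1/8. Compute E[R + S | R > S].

P(R > S) = 14/39.
Summing (R+S)·P(x,y) over outcomes with R > S gives 59/24.
E[R + S | R > S] = (59/24) / (14/39) = 767/112.

767/112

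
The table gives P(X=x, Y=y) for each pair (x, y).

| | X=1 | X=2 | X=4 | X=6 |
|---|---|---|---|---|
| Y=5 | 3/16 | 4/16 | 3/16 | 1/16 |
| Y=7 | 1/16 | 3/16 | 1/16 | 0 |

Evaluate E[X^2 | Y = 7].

29/5

P(Y = 7) = 5/16.
Σ X^2·P over the event = 1·(1/16) + 4·(3/16) + 16·(1/16) = 29/16.
E[X^2 | Y = 7] = (29/16) / (5/16) = 29/5.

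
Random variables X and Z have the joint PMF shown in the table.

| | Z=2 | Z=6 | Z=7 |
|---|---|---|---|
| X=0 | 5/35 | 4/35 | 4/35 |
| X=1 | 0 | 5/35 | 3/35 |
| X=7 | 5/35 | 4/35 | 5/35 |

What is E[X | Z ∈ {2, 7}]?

P(Z ∈ {2, 7}) = 22/35.
Σ X·P over the event = 0·(5/35) + 0·(4/35) + 1·(3/35) + 7·(5/35) + 7·(5/35) = 73/35.
E[X | Z ∈ {2, 7}] = (73/35) / (22/35) = 73/22.

73/22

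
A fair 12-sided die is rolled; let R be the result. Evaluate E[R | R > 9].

Given R > 9, R is equally likely to be any of {10, 11, 12}.
E[R | R > 9] = (10 + 11 + 12) / 3 = 11.

11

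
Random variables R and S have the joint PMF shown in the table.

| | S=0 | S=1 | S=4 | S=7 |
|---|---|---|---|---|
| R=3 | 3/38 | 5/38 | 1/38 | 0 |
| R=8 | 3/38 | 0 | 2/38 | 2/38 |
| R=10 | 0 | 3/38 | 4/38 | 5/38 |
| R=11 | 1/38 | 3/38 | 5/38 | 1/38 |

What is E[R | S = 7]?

P(S = 7) = 4/19.
Σ R·P over the event = 8·(2/38) + 10·(5/38) + 11·(1/38) = 77/38.
E[R | S = 7] = (77/38) / (4/19) = 77/8.

77/8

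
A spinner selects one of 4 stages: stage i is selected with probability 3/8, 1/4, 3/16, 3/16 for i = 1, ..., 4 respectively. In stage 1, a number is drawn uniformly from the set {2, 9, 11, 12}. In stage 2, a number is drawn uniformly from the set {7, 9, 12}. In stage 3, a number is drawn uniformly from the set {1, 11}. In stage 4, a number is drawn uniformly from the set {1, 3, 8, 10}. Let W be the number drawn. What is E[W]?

E[W | stage 1] = (2+9+11+12)/4 = 17/2.
E[W | stage 2] = (7+9+12)/3 = 28/3.
E[W | stage 3] = (1+11)/2 = 6.
E[W | stage 4] = (1+3+8+10)/4 = 11/2.
E[W] = (3/8)·(17/2) + (1/4)·(28/3) + (3/16)·(6) + (3/16)·(11/2) = 737/96.

737/96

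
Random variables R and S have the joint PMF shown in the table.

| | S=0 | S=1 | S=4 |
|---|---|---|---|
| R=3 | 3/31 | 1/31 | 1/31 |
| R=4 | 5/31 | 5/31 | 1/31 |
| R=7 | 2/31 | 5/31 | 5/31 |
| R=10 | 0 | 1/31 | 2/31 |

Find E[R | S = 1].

P(S = 1) = 12/31.
Σ R·P over the event = 3·(1/31) + 4·(5/31) + 7·(5/31) + 10·(1/31) = 68/31.
E[R | S = 1] = (68/31) / (12/31) = 17/3.

17/3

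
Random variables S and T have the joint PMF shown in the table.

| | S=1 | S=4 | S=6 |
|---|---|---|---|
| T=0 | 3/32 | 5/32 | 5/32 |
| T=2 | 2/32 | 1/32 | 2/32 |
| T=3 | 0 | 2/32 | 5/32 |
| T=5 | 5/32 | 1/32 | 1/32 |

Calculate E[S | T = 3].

P(T = 3) = 7/32.
Σ S·P over the event = 4·(2/32) + 6·(5/32) = 19/16.
E[S | T = 3] = (19/16) / (7/32) = 38/7.

38/7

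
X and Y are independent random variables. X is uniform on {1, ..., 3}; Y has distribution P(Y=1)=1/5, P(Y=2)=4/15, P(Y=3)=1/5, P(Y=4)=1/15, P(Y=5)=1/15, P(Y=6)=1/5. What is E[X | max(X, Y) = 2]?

18/11

P(max(X, Y) = 2) = 11/45.
Summing X·P(x,y) over outcomes with max(X, Y) = 2 gives 2/5.
E[X | max(X, Y) = 2] = (2/5) / (11/45) = 18/11.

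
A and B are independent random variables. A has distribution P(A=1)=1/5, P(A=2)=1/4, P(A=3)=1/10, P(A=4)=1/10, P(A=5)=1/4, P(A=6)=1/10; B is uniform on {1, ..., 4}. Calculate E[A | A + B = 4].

20/11

P(A + B = 4) = 11/80.
Summing A·P(x,y) over outcomes with A + B = 4 gives 1/4.
E[A | A + B = 4] = (1/4) / (11/80) = 20/11.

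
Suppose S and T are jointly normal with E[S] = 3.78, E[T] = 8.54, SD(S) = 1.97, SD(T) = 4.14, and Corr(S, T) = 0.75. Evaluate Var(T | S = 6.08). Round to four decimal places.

7.4986

The conditional variance in a bivariate normal is σ_T²(1 − ρ²), independent of x.
Var(T | S=6.08) = (4.14)²·(1 − (0.75)²) = 17.1396·0.4375 = 7.4986.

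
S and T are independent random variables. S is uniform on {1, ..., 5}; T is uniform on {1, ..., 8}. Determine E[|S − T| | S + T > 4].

47/17

P(S + T > 4) = 17/20.
Summing |S−T|·P(x,y) over outcomes with S + T > 4 gives 47/20.
E[|S − T| | S + T > 4] = (47/20) / (17/20) = 47/17.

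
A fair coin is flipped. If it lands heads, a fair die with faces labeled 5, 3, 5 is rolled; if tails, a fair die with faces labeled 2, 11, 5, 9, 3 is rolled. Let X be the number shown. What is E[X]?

E[X | heads] = (5+3+5)/3 = 13/3.
E[X | tails] = (2+11+5+9+3)/5 = 6.
E[X] = (1/2)·(13/3) + (1/2)·(6) = 31/6.

31/6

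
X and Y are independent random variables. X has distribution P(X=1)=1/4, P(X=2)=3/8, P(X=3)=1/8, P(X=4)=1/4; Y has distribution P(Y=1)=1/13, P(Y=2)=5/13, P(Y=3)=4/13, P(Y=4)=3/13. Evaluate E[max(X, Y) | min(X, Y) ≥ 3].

P(min(X, Y) ≥ 3) = 21/104.
Summing max(X,Y)·P(x,y) over outcomes with min(X, Y) ≥ 3 gives 10/13.
E[max(X, Y) | min(X, Y) ≥ 3] = (10/13) / (21/104) = 80/21.

80/21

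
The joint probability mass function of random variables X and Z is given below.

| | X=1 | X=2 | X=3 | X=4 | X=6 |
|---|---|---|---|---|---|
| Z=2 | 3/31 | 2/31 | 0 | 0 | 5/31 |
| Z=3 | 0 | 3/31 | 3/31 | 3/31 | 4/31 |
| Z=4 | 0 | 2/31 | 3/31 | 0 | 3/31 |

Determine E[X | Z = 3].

P(Z = 3) = 13/31.
Σ X·P over the event = 2·(3/31) + 3·(3/31) + 4·(3/31) + 6·(4/31) = 51/31.
E[X | Z = 3] = (51/31) / (13/31) = 51/13.

51/13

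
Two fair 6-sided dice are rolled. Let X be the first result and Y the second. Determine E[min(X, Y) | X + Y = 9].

P(X + Y = 9) = 1/9.
Summing min(X,Y)·P(x,y) over outcomes with X + Y = 9 gives 7/18.
E[min(X, Y) | X + Y = 9] = (7/18) / (1/9) = 7/2.

7/2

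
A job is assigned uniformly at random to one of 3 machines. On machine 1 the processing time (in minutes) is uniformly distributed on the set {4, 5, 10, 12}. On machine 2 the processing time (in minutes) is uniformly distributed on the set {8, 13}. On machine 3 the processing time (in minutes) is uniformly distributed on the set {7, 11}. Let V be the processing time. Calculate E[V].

109/12

E[V | machine 1] = (4+5+10+12)/4 = 31/4.
E[V | machine 2] = (8+13)/2 = 21/2.
E[V | machine 3] = (7+11)/2 = 9.
By the law of total expectation,
E[V] = (1/3)·(31/4) + (1/3)·(21/2) + (1/3)·(9) = 109/12.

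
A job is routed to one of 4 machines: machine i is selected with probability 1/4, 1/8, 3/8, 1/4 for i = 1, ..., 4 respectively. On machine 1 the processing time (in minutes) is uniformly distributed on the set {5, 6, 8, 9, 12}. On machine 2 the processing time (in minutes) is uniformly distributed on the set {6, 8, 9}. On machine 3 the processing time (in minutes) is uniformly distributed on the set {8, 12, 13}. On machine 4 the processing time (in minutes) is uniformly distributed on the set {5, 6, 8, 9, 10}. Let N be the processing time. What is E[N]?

E[N | machine 1] = (5+6+8+9+12)/5 = 8.
E[N | machine 2] = (6+8+9)/3 = 23/3.
E[N | machine 3] = (8+12+13)/3 = 11.
E[N | machine 4] = (5+6+8+9+10)/5 = 38/5.
E[N] = (1/4)·(8) + (1/8)·(23/3) + (3/8)·(11) + (1/4)·(38/5) = 539/60.

539/60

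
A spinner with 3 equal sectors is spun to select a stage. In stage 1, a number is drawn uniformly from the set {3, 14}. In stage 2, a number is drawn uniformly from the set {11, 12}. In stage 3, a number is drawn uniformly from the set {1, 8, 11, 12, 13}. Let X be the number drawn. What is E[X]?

29/3

E[X | stage 1] = (3+14)/2 = 17/2.
E[X | stage 2] = (11+12)/2 = 23/2.
E[X | stage 3] = (1+8+11+12+13)/5 = 9.
E[X] = (1/3)·(17/2) + (1/3)·(23/2) + (1/3)·(9) = 29/3.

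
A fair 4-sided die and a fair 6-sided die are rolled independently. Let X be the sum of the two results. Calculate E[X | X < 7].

32/7

P(X < 7) = 7/12.
Σ over the event: 2·1/24 + 3·1/12 + 4·1/8 + 5·1/6 + 6·1/6 = 8/3.
E[X | X < 7] = (8/3) / (7/12) = 32/7.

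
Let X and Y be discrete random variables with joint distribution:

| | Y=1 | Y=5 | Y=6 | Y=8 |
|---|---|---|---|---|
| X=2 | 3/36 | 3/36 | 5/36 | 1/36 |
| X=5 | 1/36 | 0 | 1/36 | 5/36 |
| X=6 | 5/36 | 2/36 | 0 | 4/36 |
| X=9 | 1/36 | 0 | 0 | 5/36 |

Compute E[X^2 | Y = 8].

226/5

P(Y = 8) = 5/12.
Summing X^2·P(X=x,Y=y) over the conditioning event gives 113/6.
E[X^2 | Y = 8] = (113/6) / (5/12) = 226/5.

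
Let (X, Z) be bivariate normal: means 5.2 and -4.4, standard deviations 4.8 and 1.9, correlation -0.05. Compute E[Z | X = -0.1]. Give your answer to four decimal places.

For a bivariate normal, E[Z | X=x] = μ_Z + ρ·(σ_Z/σ_X)·(x − μ_X).
E[Z | X=-0.1] = -4.4 + (-0.05)·(1.9/4.8)·(-0.1 − (5.2)) = -4.4 + (-0.019792)·(-5.3) = -4.2951.

-4.2951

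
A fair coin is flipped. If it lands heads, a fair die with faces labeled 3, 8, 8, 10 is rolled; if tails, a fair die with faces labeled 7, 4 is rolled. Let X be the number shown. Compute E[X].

E[X | heads] = (3+8+8+10)/4 = 29/4.
E[X | tails] = (7+4)/2 = 11/2.
E[X] = (1/2)·(29/4) + (1/2)·(11/2) = 51/8.

51/8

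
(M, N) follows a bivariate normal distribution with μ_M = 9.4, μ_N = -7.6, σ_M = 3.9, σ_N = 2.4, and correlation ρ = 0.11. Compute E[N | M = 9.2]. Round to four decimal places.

-7.6135

E[N | M=x] = μ_N + ρ(σ_N/σ_M)(x − μ_M) for jointly normal variables.
E[N | M=9.2] = -7.6 + (0.11)·(2.4/3.9)·(9.2 − (9.4)) = -7.6 + (0.067692)·(-0.2) = -7.6135.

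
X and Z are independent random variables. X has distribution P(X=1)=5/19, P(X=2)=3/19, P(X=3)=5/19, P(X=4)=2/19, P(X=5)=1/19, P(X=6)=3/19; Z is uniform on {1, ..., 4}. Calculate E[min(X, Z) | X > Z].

P(X > Z) = 35/76.
Summing min(X,Z)·P(x,y) over outcomes with X > Z gives 35/38.
E[min(X, Z) | X > Z] = (35/38) / (35/76) = 2.

2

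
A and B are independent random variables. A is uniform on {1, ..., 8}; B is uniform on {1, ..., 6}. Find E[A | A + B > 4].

P(A + B > 4) = 7/8.
Summing A·P(x,y) over outcomes with A + B > 4 gives 103/24.
E[A | A + B > 4] = (103/24) / (7/8) = 103/21.

103/21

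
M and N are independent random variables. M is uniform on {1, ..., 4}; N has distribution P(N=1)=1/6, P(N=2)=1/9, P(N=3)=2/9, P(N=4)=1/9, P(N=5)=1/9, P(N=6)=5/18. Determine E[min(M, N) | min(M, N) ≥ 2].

P(min(M, N) ≥ 2) = 5/8.
Summing min(M,N)·P(x,y) over outcomes with min(M, N) ≥ 2 gives 125/72.
E[min(M, N) | min(M, N) ≥ 2] = (125/72) / (5/8) = 25/9.

25/9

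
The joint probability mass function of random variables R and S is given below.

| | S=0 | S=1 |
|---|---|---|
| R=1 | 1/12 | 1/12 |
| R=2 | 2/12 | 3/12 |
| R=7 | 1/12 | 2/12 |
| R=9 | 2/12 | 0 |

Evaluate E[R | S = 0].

P(S = 0) = 1/2.
Σ R·P over the event = 1·(1/12) + 2·(2/12) + 7·(1/12) + 9·(2/12) = 5/2.
E[R | S = 0] = (5/2) / (1/2) = 5.

5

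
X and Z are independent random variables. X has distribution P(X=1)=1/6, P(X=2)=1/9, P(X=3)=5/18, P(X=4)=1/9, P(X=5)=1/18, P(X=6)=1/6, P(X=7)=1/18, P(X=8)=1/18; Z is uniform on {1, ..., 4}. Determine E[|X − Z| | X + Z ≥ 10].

7/2

P(X + Z ≥ 10) = 1/9.
Summing |X−Z|·P(x,y) over outcomes with X + Z ≥ 10 gives 7/18.
E[|X − Z| | X + Z ≥ 10] = (7/18) / (1/9) = 7/2.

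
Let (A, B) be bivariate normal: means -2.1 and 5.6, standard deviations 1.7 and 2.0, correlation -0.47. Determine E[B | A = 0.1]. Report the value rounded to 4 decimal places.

E[B | A=x] = μ_B + ρ(σ_B/σ_A)(x − μ_A) for jointly normal variables.
E[B | A=0.1] = 5.6 + (-0.47)·(2.0/1.7)·(0.1 − (-2.1)) = 5.6 + (-0.55294)·(2.2) = 4.3835.

4.3835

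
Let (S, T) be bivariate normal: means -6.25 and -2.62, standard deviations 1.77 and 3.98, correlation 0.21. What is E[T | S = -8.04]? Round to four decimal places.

-3.4652

E[T | S=x] = μ_T + ρ(σ_T/σ_S)(x − μ_S) for jointly normal variables.
E[T | S=-8.04] = -2.62 + (0.21)·(3.98/1.77)·(-8.04 − (-6.25)) = -2.62 + (0.4722)·(-1.79) = -3.4652.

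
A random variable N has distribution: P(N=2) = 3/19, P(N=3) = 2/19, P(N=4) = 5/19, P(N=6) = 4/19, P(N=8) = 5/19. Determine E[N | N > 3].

P(N > 3) = 14/19.
Σ over the event: 4·5/19 + 6·4/19 + 8·5/19 = 84/19.
E[N | N > 3] = (84/19) / (14/19) = 6.

6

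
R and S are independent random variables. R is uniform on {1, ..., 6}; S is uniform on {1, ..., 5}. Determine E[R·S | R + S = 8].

Outcomes with R + S = 8: (3,5), (4,4), (5,3), (6,2), each with probability 1/30.
E[R·S | R + S = 8] = (15 + 16 + 15 + 12) / 4 = 29/2.

29/2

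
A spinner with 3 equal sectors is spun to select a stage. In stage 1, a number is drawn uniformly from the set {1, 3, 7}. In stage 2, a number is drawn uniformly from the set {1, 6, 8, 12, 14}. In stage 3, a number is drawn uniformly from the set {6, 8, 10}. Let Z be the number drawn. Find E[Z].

298/45

E[Z | stage 1] = (1+3+7)/3 = 11/3.
E[Z | stage 2] = (1+6+8+12+14)/5 = 41/5.
E[Z | stage 3] = (6+8+10)/3 = 8.
E[Z] = (1/3)·(11/3) + (1/3)·(41/5) + (1/3)·(8) = 298/45.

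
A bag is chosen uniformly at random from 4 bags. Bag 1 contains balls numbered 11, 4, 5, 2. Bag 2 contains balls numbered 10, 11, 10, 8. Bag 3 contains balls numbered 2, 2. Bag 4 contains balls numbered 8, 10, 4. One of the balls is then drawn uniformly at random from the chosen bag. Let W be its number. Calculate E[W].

295/48

E[W | bag 1] = (11+4+5+2)/4 = 11/2.
E[W | bag 2] = (10+11+10+8)/4 = 39/4.
E[W | bag 3] = (2+2)/2 = 2.
E[W | bag 4] = (8+10+4)/3 = 22/3.
E[W] = (1/4)·(11/2) + (1/4)·(39/4) + (1/4)·(2) + (1/4)·(22/3) = 295/48.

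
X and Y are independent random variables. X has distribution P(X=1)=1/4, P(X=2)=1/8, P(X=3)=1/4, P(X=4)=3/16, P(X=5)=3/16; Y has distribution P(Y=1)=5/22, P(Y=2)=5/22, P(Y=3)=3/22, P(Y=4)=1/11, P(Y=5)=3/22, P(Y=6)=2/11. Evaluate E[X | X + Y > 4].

441/130

P(X + Y > 4) = 65/88.
Summing X·P(x,y) over outcomes with X + Y > 4 gives 441/176.
E[X | X + Y > 4] = (441/176) / (65/88) = 441/130.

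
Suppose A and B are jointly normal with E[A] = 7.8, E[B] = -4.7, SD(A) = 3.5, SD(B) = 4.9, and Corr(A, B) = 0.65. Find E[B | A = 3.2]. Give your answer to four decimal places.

-8.8860

The regression of B on A has slope ρ·σ_B/σ_A and passes through (μ_A, μ_B).
E[B | A=3.2] = -4.7 + (0.65)·(4.9/3.5)·(3.2 − (7.8)) = -4.7 + (0.91)·(-4.6) = -8.8860.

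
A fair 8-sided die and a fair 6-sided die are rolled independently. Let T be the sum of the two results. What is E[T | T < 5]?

10/3

P(T < 5) = 1/8.
Σ over the event: 2·1/48 + 3·1/24 + 4·1/16 = 5/12.
E[T | T < 5] = (5/12) / (1/8) = 10/3.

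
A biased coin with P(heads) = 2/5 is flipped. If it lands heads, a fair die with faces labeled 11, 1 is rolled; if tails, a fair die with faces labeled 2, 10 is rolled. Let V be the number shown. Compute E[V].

E[V | heads] = (11+1)/2 = 6.
E[V | tails] = (2+10)/2 = 6.
E[V] = (2/5)·(6) + (3/5)·(6) = 6.

6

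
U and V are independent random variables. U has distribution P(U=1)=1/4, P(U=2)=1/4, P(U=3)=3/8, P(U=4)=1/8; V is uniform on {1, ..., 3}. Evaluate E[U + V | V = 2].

P(V = 2) = 1/3.
Summing (U+V)·P(x,y) over outcomes with V = 2 gives 35/24.
E[U + V | V = 2] = (35/24) / (1/3) = 35/8.

35/8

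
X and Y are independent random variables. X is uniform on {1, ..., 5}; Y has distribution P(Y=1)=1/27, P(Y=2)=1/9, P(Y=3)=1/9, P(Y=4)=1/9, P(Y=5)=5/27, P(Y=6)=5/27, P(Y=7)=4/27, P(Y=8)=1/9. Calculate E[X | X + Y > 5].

365/113

P(X + Y > 5) = 113/135.
Summing X·P(x,y) over outcomes with X + Y > 5 gives 73/27.
E[X | X + Y > 5] = (73/27) / (113/135) = 365/113.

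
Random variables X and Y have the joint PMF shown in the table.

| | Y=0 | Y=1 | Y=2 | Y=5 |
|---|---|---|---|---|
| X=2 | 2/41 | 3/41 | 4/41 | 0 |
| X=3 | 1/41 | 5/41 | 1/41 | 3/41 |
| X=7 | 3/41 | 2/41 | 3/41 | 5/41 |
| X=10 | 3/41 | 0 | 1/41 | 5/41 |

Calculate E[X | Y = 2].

P(Y = 2) = 9/41.
Σ X·P over the event = 2·(4/41) + 3·(1/41) + 7·(3/41) + 10·(1/41) = 42/41.
E[X | Y = 2] = (42/41) / (9/41) = 14/3.

14/3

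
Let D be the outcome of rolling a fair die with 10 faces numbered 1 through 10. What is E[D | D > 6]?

Given D > 6, D is equally likely to be any of {7, 8, 9, 10}.
E[D | D > 6] = (7 + 8 + 9 + 10) / 4 = 17/2.

17/2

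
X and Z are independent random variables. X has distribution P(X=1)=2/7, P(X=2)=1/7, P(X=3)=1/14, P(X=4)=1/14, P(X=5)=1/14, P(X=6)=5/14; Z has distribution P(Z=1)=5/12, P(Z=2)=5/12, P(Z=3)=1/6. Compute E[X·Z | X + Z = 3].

2

P(X + Z = 3) = 5/28.
Summing XZ·P(x,y) over outcomes with X + Z = 3 gives 5/14.
E[X·Z | X + Z = 3] = (5/14) / (5/28) = 2.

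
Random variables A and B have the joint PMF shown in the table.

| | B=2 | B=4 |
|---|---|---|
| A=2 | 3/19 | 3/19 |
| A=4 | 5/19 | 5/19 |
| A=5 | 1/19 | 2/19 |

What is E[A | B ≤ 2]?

31/9

P(B ≤ 2) = 9/19.
Σ A·P over the event = 2·(3/19) + 4·(5/19) + 5·(1/19) = 31/19.
E[A | B ≤ 2] = (31/19) / (9/19) = 31/9.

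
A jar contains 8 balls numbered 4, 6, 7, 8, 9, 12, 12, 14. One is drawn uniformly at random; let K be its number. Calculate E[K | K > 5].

P(K > 5) = 7/8.
Σ over the event: 6·1/8 + 7·1/8 + 8·1/8 + 9·1/8 + 12·1/4 + 14·1/8 = 17/2.
E[K | K > 5] = (17/2) / (7/8) = 68/7.

68/7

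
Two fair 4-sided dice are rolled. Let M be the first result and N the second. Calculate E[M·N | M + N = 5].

5

P(M + N = 5) = 1/4.
Summing MN·P(x,y) over outcomes with M + N = 5 gives 5/4.
E[M·N | M + N = 5] = (5/4) / (1/4) = 5.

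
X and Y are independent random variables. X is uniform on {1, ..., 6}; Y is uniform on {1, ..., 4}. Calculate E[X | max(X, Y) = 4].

P(max(X, Y) = 4) = 7/24.
Summing X·P(x,y) over outcomes with max(X, Y) = 4 gives 11/12.
E[X | max(X, Y) = 4] = (11/12) / (7/24) = 22/7.

22/7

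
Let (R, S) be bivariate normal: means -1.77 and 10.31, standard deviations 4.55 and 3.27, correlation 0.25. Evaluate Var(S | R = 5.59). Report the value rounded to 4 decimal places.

The conditional variance in a bivariate normal is σ_S²(1 − ρ²), independent of x.
Var(S | R=5.59) = (3.27)²·(1 − (0.25)²) = 10.6929·0.9375 = 10.0246.

10.0246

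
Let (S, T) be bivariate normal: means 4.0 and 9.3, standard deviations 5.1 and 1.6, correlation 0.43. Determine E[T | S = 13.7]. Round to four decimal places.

The regression of T on S has slope ρ·σ_T/σ_S and passes through (μ_S, μ_T).
E[T | S=13.7] = 9.3 + (0.43)·(1.6/5.1)·(13.7 − (4.0)) = 9.3 + (0.1349)·(9.7) = 10.6085.

10.6085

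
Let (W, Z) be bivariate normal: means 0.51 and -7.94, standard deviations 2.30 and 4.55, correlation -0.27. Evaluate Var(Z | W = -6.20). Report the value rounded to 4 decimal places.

19.1933

Var(Z | W=x) = (1 − ρ²)·σ_Z².
Var(Z | W=-6.20) = (4.55)²·(1 − (-0.27)²) = 20.7025·0.9271 = 19.1933.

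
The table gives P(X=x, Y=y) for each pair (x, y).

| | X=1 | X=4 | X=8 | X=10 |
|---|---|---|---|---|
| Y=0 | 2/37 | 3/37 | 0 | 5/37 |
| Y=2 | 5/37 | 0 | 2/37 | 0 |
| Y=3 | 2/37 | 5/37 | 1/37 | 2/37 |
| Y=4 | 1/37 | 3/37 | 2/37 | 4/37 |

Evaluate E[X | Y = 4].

69/10

P(Y = 4) = 10/37.
Σ X·P over the event = 1·(1/37) + 4·(3/37) + 8·(2/37) + 10·(4/37) = 69/37.
E[X | Y = 4] = (69/37) / (10/37) = 69/10.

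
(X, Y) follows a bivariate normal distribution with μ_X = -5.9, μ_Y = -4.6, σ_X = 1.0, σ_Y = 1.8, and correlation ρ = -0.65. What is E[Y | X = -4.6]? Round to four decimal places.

For a bivariate normal, E[Y | X=x] = μ_Y + ρ·(σ_Y/σ_X)·(x − μ_X).
E[Y | X=-4.6] = -4.6 + (-0.65)·(1.8/1.0)·(-4.6 − (-5.9)) = -4.6 + (-1.17)·(1.3) = -6.1210.

-6.1210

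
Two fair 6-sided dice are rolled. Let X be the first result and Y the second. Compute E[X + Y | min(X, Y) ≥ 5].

Outcomes with min(X, Y) ≥ 5: (5,5), (5,6), (6,5), (6,6), each with probability 1/36.
E[X + Y | min(X, Y) ≥ 5] = (10 + 11 + 11 + 12) / 4 = 11.

11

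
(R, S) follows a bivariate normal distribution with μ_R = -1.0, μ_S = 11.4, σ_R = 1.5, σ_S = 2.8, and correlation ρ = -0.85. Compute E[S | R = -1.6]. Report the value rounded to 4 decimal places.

E[S | R=x] = μ_S + ρ(σ_S/σ_R)(x − μ_R) for jointly normal variables.
E[S | R=-1.6] = 11.4 + (-0.85)·(2.8/1.5)·(-1.6 − (-1.0)) = 11.4 + (-1.5867)·(-0.6) = 12.3520.

12.3520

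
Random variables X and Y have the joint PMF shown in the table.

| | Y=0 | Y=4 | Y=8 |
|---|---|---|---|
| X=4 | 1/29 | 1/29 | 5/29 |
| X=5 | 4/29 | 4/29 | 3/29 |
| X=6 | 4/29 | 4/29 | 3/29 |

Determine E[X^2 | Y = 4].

P(Y = 4) = 9/29.
Summing X^2·P(X=x,Y=y) over the conditioning event gives 260/29.
E[X^2 | Y = 4] = (260/29) / (9/29) = 260/9.

260/9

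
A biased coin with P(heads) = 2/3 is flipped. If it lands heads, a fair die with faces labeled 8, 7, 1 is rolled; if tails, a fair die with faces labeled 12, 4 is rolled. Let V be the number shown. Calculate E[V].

E[V | heads] = (8+7+1)/3 = 16/3.
E[V | tails] = (12+4)/2 = 8.
E[V] = (2/3)·(16/3) + (1/3)·(8) = 56/9.

56/9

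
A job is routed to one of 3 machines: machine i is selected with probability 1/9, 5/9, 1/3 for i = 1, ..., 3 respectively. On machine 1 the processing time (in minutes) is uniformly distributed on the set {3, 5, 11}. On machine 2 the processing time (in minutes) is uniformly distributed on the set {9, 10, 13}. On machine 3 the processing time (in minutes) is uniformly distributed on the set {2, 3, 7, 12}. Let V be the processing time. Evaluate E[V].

E[V | machine 1] = (3+5+11)/3 = 19/3.
E[V | machine 2] = (9+10+13)/3 = 32/3.
E[V | machine 3] = (2+3+7+12)/4 = 6.
E[V] = (1/9)·(19/3) + (5/9)·(32/3) + (1/3)·(6) = 233/27.

233/27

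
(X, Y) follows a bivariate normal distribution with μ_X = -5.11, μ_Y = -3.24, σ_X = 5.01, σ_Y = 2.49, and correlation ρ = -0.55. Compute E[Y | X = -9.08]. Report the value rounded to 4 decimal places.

-2.1548

E[Y | X=x] = μ_Y + ρ(σ_Y/σ_X)(x − μ_X) for jointly normal variables.
E[Y | X=-9.08] = -3.24 + (-0.55)·(2.49/5.01)·(-9.08 − (-5.11)) = -3.24 + (-0.27335)·(-3.97) = -2.1548.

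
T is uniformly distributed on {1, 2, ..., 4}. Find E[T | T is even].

Given T is even, T is equally likely to be any of {2, 4}.
E[T | T is even] = (2 + 4) / 2 = 3.

3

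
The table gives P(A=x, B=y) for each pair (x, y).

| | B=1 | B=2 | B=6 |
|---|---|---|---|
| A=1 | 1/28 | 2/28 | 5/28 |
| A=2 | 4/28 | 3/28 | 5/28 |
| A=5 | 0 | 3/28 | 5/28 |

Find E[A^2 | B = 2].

P(B = 2) = 2/7.
Σ A^2·P over the event = 1·(2/28) + 4·(3/28) + 25·(3/28) = 89/28.
E[A^2 | B = 2] = (89/28) / (2/7) = 89/8.

89/8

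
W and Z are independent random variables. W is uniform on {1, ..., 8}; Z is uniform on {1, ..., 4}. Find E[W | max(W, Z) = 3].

12/5

P(max(W, Z) = 3) = 5/32.
Summing W·P(x,y) over outcomes with max(W, Z) = 3 gives 3/8.
E[W | max(W, Z) = 3] = (3/8) / (5/32) = 12/5.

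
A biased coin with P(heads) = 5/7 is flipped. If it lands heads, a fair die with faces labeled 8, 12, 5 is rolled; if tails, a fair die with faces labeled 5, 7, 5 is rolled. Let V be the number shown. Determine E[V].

E[V | heads] = (8+12+5)/3 = 25/3.
E[V | tails] = (5+7+5)/3 = 17/3.
E[V] = (5/7)·(25/3) + (2/7)·(17/3) = 53/7.

53/7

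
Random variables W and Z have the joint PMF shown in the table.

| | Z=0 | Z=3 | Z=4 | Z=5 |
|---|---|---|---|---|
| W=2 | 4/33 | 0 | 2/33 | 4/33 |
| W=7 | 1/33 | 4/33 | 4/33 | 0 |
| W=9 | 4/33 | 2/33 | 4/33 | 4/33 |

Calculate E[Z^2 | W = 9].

P(W = 9) = 14/33.
Σ Z^2·P over the event = 0·(4/33) + 9·(2/33) + 16·(4/33) + 25·(4/33) = 182/33.
E[Z^2 | W = 9] = (182/33) / (14/33) = 13.

13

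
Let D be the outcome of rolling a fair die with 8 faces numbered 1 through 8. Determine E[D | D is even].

5

Given D is even, D is equally likely to be any of {2, 4, 6, 8}.
E[D | D is even] = (2 + 4 + 6 + 8) / 4 = 5.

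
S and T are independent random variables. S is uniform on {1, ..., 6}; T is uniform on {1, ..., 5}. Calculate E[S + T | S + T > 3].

P(S + T > 3) = 9/10.
Summing (S+T)·P(x,y) over outcomes with S + T > 3 gives 187/30.
E[S + T | S + T > 3] = (187/30) / (9/10) = 187/27.

187/27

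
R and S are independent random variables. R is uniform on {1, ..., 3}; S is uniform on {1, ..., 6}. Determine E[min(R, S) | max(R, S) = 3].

9/5

Outcomes with max(R, S) = 3: (1,3), (2,3), (3,1), (3,2), (3,3), each with probability 1/18.
E[min(R, S) | max(R, S) = 3] = (1 + 2 + 1 + 2 + 3) / 5 = 9/5.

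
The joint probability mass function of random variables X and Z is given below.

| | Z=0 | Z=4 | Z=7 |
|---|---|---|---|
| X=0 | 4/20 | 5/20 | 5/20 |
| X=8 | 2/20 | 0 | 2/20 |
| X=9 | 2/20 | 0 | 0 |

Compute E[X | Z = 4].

P(Z = 4) = 1/4.
Σ X·P over the event = 0·(5/20) = 0.
E[X | Z = 4] = (0) / (1/4) = 0.

0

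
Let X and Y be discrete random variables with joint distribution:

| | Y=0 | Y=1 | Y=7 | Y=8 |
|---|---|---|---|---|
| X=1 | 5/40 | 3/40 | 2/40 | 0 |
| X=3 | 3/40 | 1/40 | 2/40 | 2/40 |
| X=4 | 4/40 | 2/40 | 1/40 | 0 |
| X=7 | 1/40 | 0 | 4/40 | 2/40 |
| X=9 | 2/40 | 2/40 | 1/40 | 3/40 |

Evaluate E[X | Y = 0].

11/3

P(Y = 0) = 3/8.
Σ X·P over the event = 1·(5/40) + 3·(3/40) + 4·(4/40) + 7·(1/40) + 9·(2/40) = 11/8.
E[X | Y = 0] = (11/8) / (3/8) = 11/3.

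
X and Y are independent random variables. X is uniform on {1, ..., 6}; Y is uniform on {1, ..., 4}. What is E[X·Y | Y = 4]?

P(Y = 4) = 1/4.
Summing XY·P(x,y) over outcomes with Y = 4 gives 7/2.
E[X·Y | Y = 4] = (7/2) / (1/4) = 14.

14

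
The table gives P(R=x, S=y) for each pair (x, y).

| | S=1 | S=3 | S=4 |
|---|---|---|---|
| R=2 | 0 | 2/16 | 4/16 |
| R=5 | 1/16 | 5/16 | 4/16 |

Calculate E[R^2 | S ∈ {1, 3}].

P(S ∈ {1, 3}) = 1/2.
Σ R^2·P over the event = 4·(2/16) + 25·(1/16) + 25·(5/16) = 79/8.
E[R^2 | S ∈ {1, 3}] = (79/8) / (1/2) = 79/4.

79/4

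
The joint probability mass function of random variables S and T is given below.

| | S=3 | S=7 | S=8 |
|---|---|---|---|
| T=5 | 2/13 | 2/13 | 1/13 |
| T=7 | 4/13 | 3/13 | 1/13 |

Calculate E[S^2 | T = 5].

36

P(T = 5) = 5/13.
Summing S^2·P(S=x,T=y) over the conditioning event gives 180/13.
E[S^2 | T = 5] = (180/13) / (5/13) = 36.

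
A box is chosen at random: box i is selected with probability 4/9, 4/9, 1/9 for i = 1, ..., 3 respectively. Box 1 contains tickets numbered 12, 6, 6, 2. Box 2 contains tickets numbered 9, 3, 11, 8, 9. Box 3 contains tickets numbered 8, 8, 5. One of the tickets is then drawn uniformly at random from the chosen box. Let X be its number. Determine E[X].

65/9

E[X | box 1] = (12+6+6+2)/4 = 13/2.
E[X | box 2] = (9+3+11+8+9)/5 = 8.
E[X | box 3] = (8+8+5)/3 = 7.
By the law of total expectation,
E[X] = (4/9)·(13/2) + (4/9)·(8) + (1/9)·(7) = 65/9.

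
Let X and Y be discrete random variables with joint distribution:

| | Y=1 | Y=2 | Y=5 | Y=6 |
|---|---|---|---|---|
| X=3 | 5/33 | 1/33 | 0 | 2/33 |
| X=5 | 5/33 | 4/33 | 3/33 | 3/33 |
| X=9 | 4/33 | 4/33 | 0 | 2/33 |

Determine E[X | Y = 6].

P(Y = 6) = 7/33.
Summing X·P(X=x,Y=y) over the conditioning event gives 13/11.
E[X | Y = 6] = (13/11) / (7/33) = 39/7.

39/7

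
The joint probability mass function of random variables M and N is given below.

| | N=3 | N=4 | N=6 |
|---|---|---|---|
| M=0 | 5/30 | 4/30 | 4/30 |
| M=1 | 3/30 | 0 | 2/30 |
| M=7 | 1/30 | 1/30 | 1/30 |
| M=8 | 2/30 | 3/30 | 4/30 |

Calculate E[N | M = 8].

14/3

P(M = 8) = 3/10.
Σ N·P over the event = 3·(2/30) + 4·(3/30) + 6·(4/30) = 7/5.
E[N | M = 8] = (7/5) / (3/10) = 14/3.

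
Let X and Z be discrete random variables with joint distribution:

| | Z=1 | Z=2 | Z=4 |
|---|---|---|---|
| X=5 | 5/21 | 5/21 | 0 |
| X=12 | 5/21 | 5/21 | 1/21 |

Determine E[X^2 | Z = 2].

P(Z = 2) = 10/21.
Σ X^2·P over the event = 25·(5/21) + 144·(5/21) = 845/21.
E[X^2 | Z = 2] = (845/21) / (10/21) = 169/2.

169/2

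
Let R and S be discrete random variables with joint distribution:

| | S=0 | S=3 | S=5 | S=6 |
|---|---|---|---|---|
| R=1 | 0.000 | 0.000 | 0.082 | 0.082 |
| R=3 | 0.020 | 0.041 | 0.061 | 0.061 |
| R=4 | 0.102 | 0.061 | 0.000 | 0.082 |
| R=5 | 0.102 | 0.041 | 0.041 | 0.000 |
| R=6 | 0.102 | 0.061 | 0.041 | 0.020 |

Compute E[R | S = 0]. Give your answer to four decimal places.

4.8773

P(S = 0) = 0.326.
Summing R·P(R=x,S=y) over the conditioning event gives 1.590.
E[R | S = 0] = (1.590) / (0.326) = 4.8773.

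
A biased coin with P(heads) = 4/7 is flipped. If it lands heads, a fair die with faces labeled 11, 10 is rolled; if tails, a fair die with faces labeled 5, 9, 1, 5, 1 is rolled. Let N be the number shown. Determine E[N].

E[N | heads] = (11+10)/2 = 21/2.
E[N | tails] = (5+9+1+5+1)/5 = 21/5.
E[N] = (4/7)·(21/2) + (3/7)·(21/5) = 39/5.

39/5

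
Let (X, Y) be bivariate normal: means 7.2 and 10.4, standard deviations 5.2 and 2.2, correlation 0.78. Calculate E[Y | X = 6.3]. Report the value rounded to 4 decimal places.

10.1030

E[Y | X=x] = μ_Y + ρ(σ_Y/σ_X)(x − μ_X) for jointly normal variables.
E[Y | X=6.3] = 10.4 + (0.78)·(2.2/5.2)·(6.3 − (7.2)) = 10.4 + (0.33)·(-0.9) = 10.1030.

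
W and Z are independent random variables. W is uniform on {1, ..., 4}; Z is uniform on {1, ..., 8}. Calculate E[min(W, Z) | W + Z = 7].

Outcomes with W + Z = 7: (1,6), (2,5), (3,4), (4,3), each with probability 1/32.
E[min(W, Z) | W + Z = 7] = (1 + 2 + 3 + 3) / 4 = 9/4.

9/4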